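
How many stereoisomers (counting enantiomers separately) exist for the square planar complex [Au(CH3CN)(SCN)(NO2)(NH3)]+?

In a square planar complex each vertex has one trans partner and two cis neighbours.
Systematic placement gives 3 geometric isomers: (CH3CN/NO2 trans, NH3/SCN trans); (CH3CN/SCN trans, NH3/NO2 trans); (CH3CN/NH3 trans, NO2/SCN trans).
Each arrangement has an internal mirror plane or centre of symmetry, so none is chiral.

3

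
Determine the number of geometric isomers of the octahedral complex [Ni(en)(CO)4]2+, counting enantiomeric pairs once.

1

Each en is bidentate and must span two cis positions.
Only one geometric arrangement is possible.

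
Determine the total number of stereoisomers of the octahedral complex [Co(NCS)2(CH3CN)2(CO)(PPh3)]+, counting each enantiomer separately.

In an octahedral complex each vertex has one trans partner and four cis neighbours.
Systematic placement gives 6 geometric isomers: NCS cis, CH3CN trans; NCS trans, CH3CN trans; NCS cis, CH3CN cis (3 arrangements, 2 chiral); NCS trans, CH3CN cis.
Of these, 2 lack any improper symmetry element and so occur as enantiomeric pairs, giving 6 + 2 = 8 stereoisomers in total.

8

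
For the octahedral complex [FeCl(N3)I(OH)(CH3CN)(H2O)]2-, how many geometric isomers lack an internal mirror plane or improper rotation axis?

15

An octahedron has six vertices in three trans pairs; every non-trans pair is cis.
Placing the ligands in turn and identifying arrangements related by rotation or reflection leaves 15 distinct geometric isomers.
Of these, 15 lack any improper symmetry element and so occur as enantiomeric pairs, giving 15 + 15 = 30 stereoisomers in total.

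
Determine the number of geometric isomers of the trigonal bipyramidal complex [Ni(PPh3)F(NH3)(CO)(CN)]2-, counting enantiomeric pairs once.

10

Exhaustive case analysis gives 10 geometric isomers.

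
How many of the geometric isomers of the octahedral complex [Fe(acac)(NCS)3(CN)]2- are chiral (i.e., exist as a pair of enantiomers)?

0

An octahedron has six vertices in three trans pairs; every non-trans pair is cis.
Each acac is bidentate and must span two cis positions.
Systematic placement gives 2 geometric isomers: NCS fac; NCS mer.
Each arrangement has an internal mirror plane or centre of symmetry, so none is chiral.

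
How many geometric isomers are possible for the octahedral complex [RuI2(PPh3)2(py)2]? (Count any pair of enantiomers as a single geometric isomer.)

There are 5 geometric isomers: I trans, PPh3 trans, py trans; I trans, PPh3 cis, py cis; I cis, PPh3 cis, py trans; I cis, PPh3 cis, py cis (chiral); I cis, PPh3 trans, py cis.

5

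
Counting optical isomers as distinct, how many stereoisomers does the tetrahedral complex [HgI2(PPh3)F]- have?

All four vertices of a tetrahedron are equivalent and mutually adjacent, so cis/trans isomerism cannot arise.
Only one geometric arrangement is possible.

1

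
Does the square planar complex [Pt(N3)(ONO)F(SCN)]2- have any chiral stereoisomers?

no

In a square planar complex each vertex has one trans partner and two cis neighbours.
There are 3 geometric isomers: (F/ONO trans, N3/SCN trans); (F/SCN trans, N3/ONO trans); (F/N3 trans, ONO/SCN trans).
Each arrangement has an internal mirror plane or centre of symmetry, so none is chiral.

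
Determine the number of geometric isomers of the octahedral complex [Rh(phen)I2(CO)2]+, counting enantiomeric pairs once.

3

Each phen is bidentate and must span two cis positions.
Systematic placement gives 3 geometric isomers: I cis, CO trans; I cis, CO cis (chiral); I trans, CO cis.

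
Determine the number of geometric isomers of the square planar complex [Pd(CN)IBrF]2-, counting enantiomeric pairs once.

3

A square has two trans pairs of vertices; adjacent vertices are cis.
Systematic placement gives 3 geometric isomers: (Br/F trans, CN/I trans); (Br/I trans, CN/F trans); (Br/CN trans, F/I trans).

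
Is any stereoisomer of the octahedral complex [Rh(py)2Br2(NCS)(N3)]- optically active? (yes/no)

yes

In an octahedral complex each vertex has one trans partner and four cis neighbours.
Systematic placement gives 6 geometric isomers: py trans, Br trans; py cis, Br trans; py trans, Br cis; py cis, Br cis (3 arrangements, 2 chiral).
Of these, 2 lack any improper symmetry element and so occur as enantiomeric pairs, giving 6 + 2 = 8 stereoisomers in total.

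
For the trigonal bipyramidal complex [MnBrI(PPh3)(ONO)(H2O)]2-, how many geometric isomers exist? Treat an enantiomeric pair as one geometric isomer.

Placing the ligands in turn and identifying arrangements related by rotation or reflection leaves 10 distinct geometric isomers.

10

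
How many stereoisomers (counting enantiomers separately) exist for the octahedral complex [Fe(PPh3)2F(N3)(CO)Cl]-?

15

In an octahedral complex each vertex has one trans partner and four cis neighbours.
Placing the ligands in turn and identifying arrangements related by rotation or reflection leaves 9 distinct geometric isomers.
Of these, 6 lack any improper symmetry element and so occur as enantiomeric pairs, giving 9 + 6 = 15 stereoisomers in total.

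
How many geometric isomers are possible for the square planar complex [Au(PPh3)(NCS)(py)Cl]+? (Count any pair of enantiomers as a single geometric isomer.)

A square has two trans pairs of vertices; adjacent vertices are cis.
Working through the distinct placements yields 3 geometric isomers: (Cl/PPh3 trans, NCS/py trans); (Cl/py trans, NCS/PPh3 trans); (Cl/NCS trans, PPh3/py trans).

3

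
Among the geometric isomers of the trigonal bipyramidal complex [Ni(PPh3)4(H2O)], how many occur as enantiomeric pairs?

A trigonal bipyramid has two axial and three equatorial sites, which are chemically inequivalent.
There are 2 geometric isomers: H2O axial; H2O equatorial.
Each arrangement has an internal mirror plane or centre of symmetry, so none is chiral.

0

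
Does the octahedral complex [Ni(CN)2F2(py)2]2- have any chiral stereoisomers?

An octahedron has six vertices in three trans pairs; every non-trans pair is cis.
Systematic placement gives 5 geometric isomers: CN trans, F trans, py trans; CN trans, F cis, py cis; CN cis, F cis, py trans; CN cis, F cis, py cis (chiral); CN cis, F trans, py cis.
One of these lacks any improper symmetry element and so occurs as an enantiomeric pair, giving 5 + 1 = 6 stereoisomers in total.

yes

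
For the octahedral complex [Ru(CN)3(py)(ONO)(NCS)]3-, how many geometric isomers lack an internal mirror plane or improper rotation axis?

In an octahedral complex each vertex has one trans partner and four cis neighbours.
The distinct arrangements are (4 in all): CN mer (3 arrangements); CN fac (chiral).
One of these lacks any improper symmetry element and so occurs as an enantiomeric pair, giving 4 + 1 = 5 stereoisomers in total.

1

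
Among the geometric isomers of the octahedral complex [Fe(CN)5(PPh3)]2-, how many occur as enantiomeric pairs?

An octahedron has six vertices in three trans pairs; every non-trans pair is cis.
Only one geometric arrangement is possible.

0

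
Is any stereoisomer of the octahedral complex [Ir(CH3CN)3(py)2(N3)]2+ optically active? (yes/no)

Systematic placement gives 3 geometric isomers: CH3CN mer, py trans; CH3CN mer, py cis; CH3CN fac, py cis.
Each arrangement has an internal mirror plane or centre of symmetry, so none is chiral.

no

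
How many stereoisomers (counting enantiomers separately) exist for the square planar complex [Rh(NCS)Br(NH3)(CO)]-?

3

The distinct arrangements are (3 in all): (Br/NCS trans, CO/NH3 trans); (Br/NH3 trans, CO/NCS trans); (Br/CO trans, NCS/NH3 trans).
Each arrangement has an internal mirror plane or centre of symmetry, so none is chiral.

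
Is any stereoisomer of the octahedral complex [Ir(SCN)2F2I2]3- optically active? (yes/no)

Systematic placement gives 5 geometric isomers: SCN trans, F trans, I trans; SCN cis, F trans, I cis; SCN trans, F cis, I cis; SCN cis, F cis, I cis (chiral); SCN cis, F cis, I trans.
One of these lacks any improper symmetry element and so occurs as an enantiomeric pair, giving 5 + 1 = 6 stereoisomers in total.

yes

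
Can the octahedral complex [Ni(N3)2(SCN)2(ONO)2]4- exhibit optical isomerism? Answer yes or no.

yes

Systematic placement gives 5 geometric isomers: N3 trans, SCN trans, ONO trans; N3 trans, SCN cis, ONO cis; N3 cis, SCN trans, ONO cis; N3 cis, SCN cis, ONO cis (chiral); N3 cis, SCN cis, ONO trans.
One of these lacks any improper symmetry element and so occurs as an enantiomeric pair, giving 5 + 1 = 6 stereoisomers in total.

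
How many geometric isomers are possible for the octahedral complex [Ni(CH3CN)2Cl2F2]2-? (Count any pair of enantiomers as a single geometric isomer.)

An octahedron has six vertices in three trans pairs; every non-trans pair is cis.
The distinct arrangements are (5 in all): CH3CN trans, Cl trans, F trans; CH3CN trans, Cl cis, F cis; CH3CN cis, Cl cis, F trans; CH3CN cis, Cl cis, F cis (chiral); CH3CN cis, Cl trans, F cis.

5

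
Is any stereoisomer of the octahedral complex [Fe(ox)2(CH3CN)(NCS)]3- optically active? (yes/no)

An octahedron has six vertices in three trans pairs; every non-trans pair is cis.
Each ox is bidentate and must span two cis positions.
There are 2 geometric isomers: CH3CN and NCS mutually trans; CH3CN and NCS mutually cis (chiral).
One of these lacks any improper symmetry element and so occurs as an enantiomeric pair, giving 2 + 1 = 3 stereoisomers in total.

yes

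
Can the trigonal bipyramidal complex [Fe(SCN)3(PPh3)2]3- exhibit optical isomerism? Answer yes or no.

no

In a trigonal bipyramid the two axial positions differ from the three equatorial ones.
There are 3 geometric isomers: PPh3 both axial; PPh3 one axial, one equatorial; PPh3 both equatorial.
Each arrangement has an internal mirror plane or centre of symmetry, so none is chiral.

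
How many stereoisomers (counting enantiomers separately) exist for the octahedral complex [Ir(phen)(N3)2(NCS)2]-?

An octahedron has six vertices in three trans pairs; every non-trans pair is cis.
Each phen is bidentate and must span two cis positions.
The distinct arrangements are (3 in all): N3 trans, NCS cis; N3 cis, NCS cis (chiral); N3 cis, NCS trans.
One of these lacks any improper symmetry element and so occurs as an enantiomeric pair, giving 3 + 1 = 4 stereoisomers in total.

4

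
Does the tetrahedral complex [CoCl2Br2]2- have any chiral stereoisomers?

In a tetrahedral complex all four positions are equivalent and every pair of ligands is adjacent — there is no cis/trans distinction.
Only one geometric arrangement is possible.

no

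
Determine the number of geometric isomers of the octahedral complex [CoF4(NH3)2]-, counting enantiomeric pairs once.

In an octahedral complex each vertex has one trans partner and four cis neighbours.
There are 2 geometric isomers: NH3 trans; NH3 cis.

2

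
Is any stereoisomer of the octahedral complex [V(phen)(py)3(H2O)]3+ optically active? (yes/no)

no

In an octahedral complex each vertex has one trans partner and four cis neighbours.
Each phen is bidentate and must span two cis positions.
The distinct arrangements are (2 in all): py mer; py fac.
Each arrangement has an internal mirror plane or centre of symmetry, so none is chiral.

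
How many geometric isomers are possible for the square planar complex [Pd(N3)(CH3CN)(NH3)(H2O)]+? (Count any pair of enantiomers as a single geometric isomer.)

Systematic placement gives 3 geometric isomers: (CH3CN/N3 trans, H2O/NH3 trans); (CH3CN/NH3 trans, H2O/N3 trans); (CH3CN/H2O trans, N3/NH3 trans).

3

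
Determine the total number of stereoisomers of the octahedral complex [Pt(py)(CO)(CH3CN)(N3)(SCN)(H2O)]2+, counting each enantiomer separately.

The six octahedral sites form three mutually perpendicular trans pairs.
Systematic enumeration (placing each ligand type in turn and discarding arrangements equivalent by rotation or reflection) gives 15 geometric isomers.
Of these, 15 lack any improper symmetry element and so occur as enantiomeric pairs, giving 15 + 15 = 30 stereoisomers in total.

30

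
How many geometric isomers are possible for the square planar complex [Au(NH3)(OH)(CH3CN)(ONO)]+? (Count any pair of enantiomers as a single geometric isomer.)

3

Systematic placement gives 3 geometric isomers: (CH3CN/OH trans, NH3/ONO trans); (CH3CN/ONO trans, NH3/OH trans); (CH3CN/NH3 trans, OH/ONO trans).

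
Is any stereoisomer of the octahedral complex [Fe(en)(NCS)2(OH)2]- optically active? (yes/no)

yes

In an octahedral complex each vertex has one trans partner and four cis neighbours.
Each en is bidentate and must span two cis positions.
Working through the distinct placements yields 3 geometric isomers: NCS trans, OH cis; NCS cis, OH cis (chiral); NCS cis, OH trans.
One of these lacks any improper symmetry element and so occurs as an enantiomeric pair, giving 3 + 1 = 4 stereoisomers in total.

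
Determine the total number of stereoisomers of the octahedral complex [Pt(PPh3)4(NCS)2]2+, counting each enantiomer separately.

An octahedron has six vertices in three trans pairs; every non-trans pair is cis.
Working through the distinct placements yields 2 geometric isomers: NCS trans; NCS cis.
Each arrangement has an internal mirror plane or centre of symmetry, so none is chiral.

2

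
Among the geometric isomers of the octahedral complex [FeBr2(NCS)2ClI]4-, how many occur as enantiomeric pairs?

An octahedron has six vertices in three trans pairs; every non-trans pair is cis.
There are 6 geometric isomers: Br trans, NCS trans; Br trans, NCS cis; Br cis, NCS trans; Br cis, NCS cis (3 arrangements, 2 chiral).
Of these, 2 lack any improper symmetry element and so occur as enantiomeric pairs, giving 6 + 2 = 8 stereoisomers in total.

2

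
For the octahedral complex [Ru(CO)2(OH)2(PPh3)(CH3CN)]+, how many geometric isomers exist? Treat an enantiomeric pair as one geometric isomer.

6

In an octahedral complex each vertex has one trans partner and four cis neighbours.
The distinct arrangements are (6 in all): CO cis, OH cis (3 arrangements, 2 chiral); CO cis, OH trans; CO trans, OH cis; CO trans, OH trans.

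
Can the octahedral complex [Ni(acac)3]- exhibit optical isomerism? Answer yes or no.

yes

An octahedron has six vertices in three trans pairs; every non-trans pair is cis.
Each acac is bidentate and must span two cis positions.
Only one geometric arrangement is possible; it has no improper symmetry element, so it exists as a pair of enantiomers (2 stereoisomers).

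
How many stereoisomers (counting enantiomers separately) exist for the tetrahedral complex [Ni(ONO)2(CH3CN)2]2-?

Only one geometric arrangement is possible.

1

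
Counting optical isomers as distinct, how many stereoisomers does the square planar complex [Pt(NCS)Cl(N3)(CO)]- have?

A square has two trans pairs of vertices; adjacent vertices are cis.
There are 3 geometric isomers: (CO/N3 trans, Cl/NCS trans); (CO/NCS trans, Cl/N3 trans); (CO/Cl trans, N3/NCS trans).
Each arrangement has an internal mirror plane or centre of symmetry, so none is chiral.

3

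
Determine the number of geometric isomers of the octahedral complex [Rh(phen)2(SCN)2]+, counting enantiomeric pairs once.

2

Each phen is bidentate and must span two cis positions.
Systematic placement gives 2 geometric isomers: SCN trans; SCN cis (chiral).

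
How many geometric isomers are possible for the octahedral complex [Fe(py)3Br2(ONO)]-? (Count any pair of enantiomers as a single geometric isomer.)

3

In an octahedral complex each vertex has one trans partner and four cis neighbours.
There are 3 geometric isomers: py mer, Br trans; py mer, Br cis; py fac, Br cis.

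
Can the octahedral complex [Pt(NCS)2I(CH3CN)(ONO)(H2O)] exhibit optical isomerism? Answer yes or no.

In an octahedral complex each vertex has one trans partner and four cis neighbours.
Placing the ligands in turn and identifying arrangements related by rotation or reflection leaves 9 distinct geometric isomers.
Of these, 6 lack any improper symmetry element and so occur as enantiomeric pairs, giving 9 + 6 = 15 stereoisomers in total.

yes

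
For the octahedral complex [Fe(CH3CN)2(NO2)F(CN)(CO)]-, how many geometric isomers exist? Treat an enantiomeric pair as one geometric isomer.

Placing the ligands in turn and identifying arrangements related by rotation or reflection leaves 9 distinct geometric isomers.

9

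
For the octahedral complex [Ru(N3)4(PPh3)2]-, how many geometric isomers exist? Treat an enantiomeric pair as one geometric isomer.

2

Working through the distinct placements yields 2 geometric isomers: PPh3 trans; PPh3 cis.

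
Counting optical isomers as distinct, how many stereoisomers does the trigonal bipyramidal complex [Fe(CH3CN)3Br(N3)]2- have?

The distinct arrangements are (4 in all): Br axial, N3 equatorial; Br axial, N3 axial; Br equatorial, N3 equatorial; Br equatorial, N3 axial.
Each arrangement has an internal mirror plane or centre of symmetry, so none is chiral.

4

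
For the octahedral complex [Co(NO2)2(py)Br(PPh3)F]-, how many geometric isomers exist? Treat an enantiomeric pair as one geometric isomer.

Placing the ligands in turn and identifying arrangements related by rotation or reflection leaves 9 distinct geometric isomers.

9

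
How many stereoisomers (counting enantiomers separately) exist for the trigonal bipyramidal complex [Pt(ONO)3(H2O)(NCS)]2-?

There are 4 geometric isomers: H2O axial, NCS axial; H2O axial, NCS equatorial; H2O equatorial, NCS axial; H2O equatorial, NCS equatorial.
Each arrangement has an internal mirror plane or centre of symmetry, so none is chiral.

4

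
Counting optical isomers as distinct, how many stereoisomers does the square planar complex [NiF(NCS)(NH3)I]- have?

3

Systematic placement gives 3 geometric isomers: (F/NCS trans, I/NH3 trans); (F/NH3 trans, I/NCS trans); (F/I trans, NCS/NH3 trans).
Each arrangement has an internal mirror plane or centre of symmetry, so none is chiral.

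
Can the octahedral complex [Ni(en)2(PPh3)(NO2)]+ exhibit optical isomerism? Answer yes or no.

yes

An octahedron has six vertices in three trans pairs; every non-trans pair is cis.
Each en is bidentate and must span two cis positions.
The distinct arrangements are (2 in all): PPh3 and NO2 mutually trans; PPh3 and NO2 mutually cis (chiral).
One of these lacks any improper symmetry element and so occurs as an enantiomeric pair, giving 2 + 1 = 3 stereoisomers in total.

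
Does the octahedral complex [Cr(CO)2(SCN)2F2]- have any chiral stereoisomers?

yes

An octahedron has six vertices in three trans pairs; every non-trans pair is cis.
The distinct arrangements are (5 in all): CO trans, SCN trans, F trans; CO trans, SCN cis, F cis; CO cis, SCN trans, F cis; CO cis, SCN cis, F cis (chiral); CO cis, SCN cis, F trans.
One of these lacks any improper symmetry element and so occurs as an enantiomeric pair, giving 5 + 1 = 6 stereoisomers in total.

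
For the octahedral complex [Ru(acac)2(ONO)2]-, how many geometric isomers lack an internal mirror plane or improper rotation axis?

Each acac is bidentate and must span two cis positions.
There are 2 geometric isomers: ONO trans; ONO cis (chiral).
One of these lacks any improper symmetry element and so occurs as an enantiomeric pair, giving 2 + 1 = 3 stereoisomers in total.

1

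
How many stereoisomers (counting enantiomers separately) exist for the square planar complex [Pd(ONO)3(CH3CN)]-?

1

A square has two trans pairs of vertices; adjacent vertices are cis.
Only one geometric arrangement is possible.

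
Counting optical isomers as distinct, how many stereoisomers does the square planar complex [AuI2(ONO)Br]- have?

In a square planar complex each vertex has one trans partner and two cis neighbours.
Working through the distinct placements yields 2 geometric isomers: I cis; I trans.
Each arrangement has an internal mirror plane or centre of symmetry, so none is chiral.

2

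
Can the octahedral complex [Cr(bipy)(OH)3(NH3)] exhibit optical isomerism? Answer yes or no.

In an octahedral complex each vertex has one trans partner and four cis neighbours.
Each bipy is bidentate and must span two cis positions.
There are 2 geometric isomers: OH fac; OH mer.
Each arrangement has an internal mirror plane or centre of symmetry, so none is chiral.

no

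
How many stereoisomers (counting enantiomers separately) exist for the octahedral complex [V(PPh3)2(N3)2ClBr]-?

8

The six octahedral sites form three mutually perpendicular trans pairs.
Working through the distinct placements yields 6 geometric isomers: PPh3 trans, N3 trans; PPh3 cis, N3 cis (3 arrangements, 2 chiral); PPh3 trans, N3 cis; PPh3 cis, N3 trans.
Of these, 2 lack any improper symmetry element and so occur as enantiomeric pairs, giving 6 + 2 = 8 stereoisomers in total.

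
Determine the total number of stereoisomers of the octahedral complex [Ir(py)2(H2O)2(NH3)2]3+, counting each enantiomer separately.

An octahedron has six vertices in three trans pairs; every non-trans pair is cis.
The distinct arrangements are (5 in all): py trans, H2O trans, NH3 trans; py cis, H2O trans, NH3 cis; py trans, H2O cis, NH3 cis; py cis, H2O cis, NH3 cis (chiral); py cis, H2O cis, NH3 trans.
One of these lacks any improper symmetry element and so occurs as an enantiomeric pair, giving 5 + 1 = 6 stereoisomers in total.

6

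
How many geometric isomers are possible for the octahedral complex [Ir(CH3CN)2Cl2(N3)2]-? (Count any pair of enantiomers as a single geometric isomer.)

5

In an octahedral complex each vertex has one trans partner and four cis neighbours.
Systematic placement gives 5 geometric isomers: CH3CN trans, Cl trans, N3 trans; CH3CN trans, Cl cis, N3 cis; CH3CN cis, Cl cis, N3 trans; CH3CN cis, Cl cis, N3 cis (chiral); CH3CN cis, Cl trans, N3 cis.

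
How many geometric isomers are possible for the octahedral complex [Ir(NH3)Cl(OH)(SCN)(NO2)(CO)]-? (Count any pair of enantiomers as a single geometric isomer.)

In an octahedral complex each vertex has one trans partner and four cis neighbours.
Exhaustive case analysis gives 15 geometric isomers.

15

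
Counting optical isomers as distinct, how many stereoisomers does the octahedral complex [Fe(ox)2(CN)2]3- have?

An octahedron has six vertices in three trans pairs; every non-trans pair is cis.
Each ox is bidentate and must span two cis positions.
The distinct arrangements are (2 in all): CN trans; CN cis (chiral).
One of these lacks any improper symmetry element and so occurs as an enantiomeric pair, giving 2 + 1 = 3 stereoisomers in total.

3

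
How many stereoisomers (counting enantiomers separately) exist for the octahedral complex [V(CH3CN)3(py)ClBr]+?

5

In an octahedral complex each vertex has one trans partner and four cis neighbours.
Systematic placement gives 4 geometric isomers: CH3CN mer (3 arrangements); CH3CN fac (chiral).
One of these lacks any improper symmetry element and so occurs as an enantiomeric pair, giving 4 + 1 = 5 stereoisomers in total.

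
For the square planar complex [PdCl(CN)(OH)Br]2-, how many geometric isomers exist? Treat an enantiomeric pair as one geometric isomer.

In a square planar complex each vertex has one trans partner and two cis neighbours.
There are 3 geometric isomers: (Br/Cl trans, CN/OH trans); (Br/OH trans, CN/Cl trans); (Br/CN trans, Cl/OH trans).

3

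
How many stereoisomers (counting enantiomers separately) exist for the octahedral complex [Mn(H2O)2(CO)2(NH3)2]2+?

6

The six octahedral sites form three mutually perpendicular trans pairs.
Systematic placement gives 5 geometric isomers: H2O trans, CO trans, NH3 trans; H2O cis, CO trans, NH3 cis; H2O cis, CO cis, NH3 trans; H2O cis, CO cis, NH3 cis (chiral); H2O trans, CO cis, NH3 cis.
One of these lacks any improper symmetry element and so occurs as an enantiomeric pair, giving 5 + 1 = 6 stereoisomers in total.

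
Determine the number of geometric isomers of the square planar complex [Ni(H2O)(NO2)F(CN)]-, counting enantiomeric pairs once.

3

In a square planar complex each vertex has one trans partner and two cis neighbours.
Working through the distinct placements yields 3 geometric isomers: (CN/H2O trans, F/NO2 trans); (CN/NO2 trans, F/H2O trans); (CN/F trans, H2O/NO2 trans).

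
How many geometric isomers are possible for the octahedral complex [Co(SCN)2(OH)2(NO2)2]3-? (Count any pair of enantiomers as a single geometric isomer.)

An octahedron has six vertices in three trans pairs; every non-trans pair is cis.
The distinct arrangements are (5 in all): SCN trans, OH trans, NO2 trans; SCN cis, OH cis, NO2 trans; SCN trans, OH cis, NO2 cis; SCN cis, OH cis, NO2 cis (chiral); SCN cis, OH trans, NO2 cis.

5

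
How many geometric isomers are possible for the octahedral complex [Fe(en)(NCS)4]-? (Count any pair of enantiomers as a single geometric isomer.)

1

The six octahedral sites form three mutually perpendicular trans pairs.
Each en is bidentate and must span two cis positions.
Only one geometric arrangement is possible.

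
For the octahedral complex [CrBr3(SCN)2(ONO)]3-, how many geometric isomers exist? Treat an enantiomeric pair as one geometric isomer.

There are 3 geometric isomers: Br mer, SCN trans; Br mer, SCN cis; Br fac, SCN cis.

3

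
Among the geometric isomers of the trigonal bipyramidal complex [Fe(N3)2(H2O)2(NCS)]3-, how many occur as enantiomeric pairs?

1

In a trigonal bipyramid the two axial positions differ from the three equatorial ones.
Exhaustive case analysis gives 5 geometric isomers.
One of these lacks any improper symmetry element and so occurs as an enantiomeric pair, giving 5 + 1 = 6 stereoisomers in total.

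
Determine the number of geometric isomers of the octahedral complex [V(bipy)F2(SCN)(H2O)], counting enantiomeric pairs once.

4

In an octahedral complex each vertex has one trans partner and four cis neighbours.
Each bipy is bidentate and must span two cis positions.
Working through the distinct placements yields 4 geometric isomers: F trans; F cis (3 arrangements, 2 chiral).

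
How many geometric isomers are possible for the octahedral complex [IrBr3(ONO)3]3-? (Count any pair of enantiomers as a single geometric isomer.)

2

The six octahedral sites form three mutually perpendicular trans pairs.
Systematic placement gives 2 geometric isomers: Br mer; Br fac.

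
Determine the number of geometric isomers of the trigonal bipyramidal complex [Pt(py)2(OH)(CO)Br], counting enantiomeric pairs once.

A trigonal bipyramid has two axial and three equatorial sites, which are chemically inequivalent.
Placing the ligands in turn and identifying arrangements related by rotation or reflection leaves 7 distinct geometric isomers.

7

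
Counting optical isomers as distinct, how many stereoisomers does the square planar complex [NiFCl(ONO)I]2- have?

A square has two trans pairs of vertices; adjacent vertices are cis.
The distinct arrangements are (3 in all): (Cl/I trans, F/ONO trans); (Cl/ONO trans, F/I trans); (Cl/F trans, I/ONO trans).
Each arrangement has an internal mirror plane or centre of symmetry, so none is chiral.

3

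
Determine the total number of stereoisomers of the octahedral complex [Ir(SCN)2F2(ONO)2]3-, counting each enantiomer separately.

6

The six octahedral sites form three mutually perpendicular trans pairs.
The distinct arrangements are (5 in all): SCN trans, F trans, ONO trans; SCN cis, F trans, ONO cis; SCN trans, F cis, ONO cis; SCN cis, F cis, ONO cis (chiral); SCN cis, F cis, ONO trans.
One of these lacks any improper symmetry element and so occurs as an enantiomeric pair, giving 5 + 1 = 6 stereoisomers in total.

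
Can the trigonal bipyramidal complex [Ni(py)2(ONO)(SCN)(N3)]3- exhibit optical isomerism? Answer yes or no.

Systematic enumeration (placing each ligand type in turn and discarding arrangements equivalent by rotation or reflection) gives 7 geometric isomers.
Of these, 3 lack any improper symmetry element and so occur as enantiomeric pairs, giving 7 + 3 = 10 stereoisomers in total.

yes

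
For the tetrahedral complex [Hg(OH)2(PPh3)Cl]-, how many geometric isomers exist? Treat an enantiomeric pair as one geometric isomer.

In a tetrahedral complex all four positions are equivalent and every pair of ligands is adjacent — there is no cis/trans distinction.
Only one geometric arrangement is possible.

1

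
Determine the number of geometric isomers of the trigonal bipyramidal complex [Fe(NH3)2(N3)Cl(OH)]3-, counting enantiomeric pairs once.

7

In a trigonal bipyramid the two axial positions differ from the three equatorial ones.
Systematic enumeration (placing each ligand type in turn and discarding arrangements equivalent by rotation or reflection) gives 7 geometric isomers.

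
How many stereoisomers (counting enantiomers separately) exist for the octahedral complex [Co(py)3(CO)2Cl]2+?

The distinct arrangements are (3 in all): py mer, CO trans; py mer, CO cis; py fac, CO cis.
Each arrangement has an internal mirror plane or centre of symmetry, so none is chiral.

3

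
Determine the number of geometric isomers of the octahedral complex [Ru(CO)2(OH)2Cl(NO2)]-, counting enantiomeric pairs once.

An octahedron has six vertices in three trans pairs; every non-trans pair is cis.
There are 6 geometric isomers: CO trans, OH trans; CO trans, OH cis; CO cis, OH trans; CO cis, OH cis (3 arrangements, 2 chiral).

6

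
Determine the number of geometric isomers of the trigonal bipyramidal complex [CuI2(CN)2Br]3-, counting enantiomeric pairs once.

5

A trigonal bipyramid has two axial and three equatorial sites, which are chemically inequivalent.
Placing the ligands in turn and identifying arrangements related by rotation or reflection leaves 5 distinct geometric isomers.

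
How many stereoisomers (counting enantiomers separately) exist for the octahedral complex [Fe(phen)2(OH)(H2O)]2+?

An octahedron has six vertices in three trans pairs; every non-trans pair is cis.
Each phen is bidentate and must span two cis positions.
Working through the distinct placements yields 2 geometric isomers: OH and H2O mutually trans; OH and H2O mutually cis (chiral).
One of these lacks any improper symmetry element and so occurs as an enantiomeric pair, giving 2 + 1 = 3 stereoisomers in total.

3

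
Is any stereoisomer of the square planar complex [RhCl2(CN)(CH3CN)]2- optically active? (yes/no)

no

Systematic placement gives 2 geometric isomers: Cl cis; Cl trans.
Each arrangement has an internal mirror plane or centre of symmetry, so none is chiral.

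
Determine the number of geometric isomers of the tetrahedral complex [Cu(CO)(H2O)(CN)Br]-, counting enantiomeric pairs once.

All four vertices of a tetrahedron are equivalent and mutually adjacent, so cis/trans isomerism cannot arise.
Only one geometric arrangement is possible; it has no improper symmetry element, so it exists as a pair of enantiomers (2 stereoisomers).

1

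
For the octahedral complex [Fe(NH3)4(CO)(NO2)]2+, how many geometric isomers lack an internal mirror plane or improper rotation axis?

0

There are 2 geometric isomers: CO and NO2 mutually cis; CO and NO2 mutually trans.
Each arrangement has an internal mirror plane or centre of symmetry, so none is chiral.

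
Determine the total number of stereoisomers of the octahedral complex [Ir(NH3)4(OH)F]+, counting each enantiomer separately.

2

The distinct arrangements are (2 in all): OH and F mutually cis; OH and F mutually trans.
Each arrangement has an internal mirror plane or centre of symmetry, so none is chiral.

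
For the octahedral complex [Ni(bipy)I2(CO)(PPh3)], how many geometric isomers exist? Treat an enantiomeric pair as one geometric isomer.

In an octahedral complex each vertex has one trans partner and four cis neighbours.
Each bipy is bidentate and must span two cis positions.
Working through the distinct placements yields 4 geometric isomers: I cis (3 arrangements, 2 chiral); I trans.

4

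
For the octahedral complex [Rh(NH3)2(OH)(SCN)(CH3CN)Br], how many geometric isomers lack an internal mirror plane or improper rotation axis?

An octahedron has six vertices in three trans pairs; every non-trans pair is cis.
Systematic enumeration (placing each ligand type in turn and discarding arrangements equivalent by rotation or reflection) gives 9 geometric isomers.
Of these, 6 lack any improper symmetry element and so occur as enantiomeric pairs, giving 9 + 6 = 15 stereoisomers in total.

6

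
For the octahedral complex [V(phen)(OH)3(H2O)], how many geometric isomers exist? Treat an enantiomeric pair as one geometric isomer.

2

The six octahedral sites form three mutually perpendicular trans pairs.
Each phen is bidentate and must span two cis positions.
Systematic placement gives 2 geometric isomers: OH fac; OH mer.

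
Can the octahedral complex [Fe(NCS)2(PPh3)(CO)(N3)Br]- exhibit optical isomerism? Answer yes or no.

Placing the ligands in turn and identifying arrangements related by rotation or reflection leaves 9 distinct geometric isomers.
Of these, 6 lack any improper symmetry element and so occur as enantiomeric pairs, giving 9 + 6 = 15 stereoisomers in total.

yes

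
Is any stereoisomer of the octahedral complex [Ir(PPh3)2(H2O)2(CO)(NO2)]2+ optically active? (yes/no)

The six octahedral sites form three mutually perpendicular trans pairs.
Systematic placement gives 6 geometric isomers: PPh3 trans, H2O cis; PPh3 cis, H2O cis (3 arrangements, 2 chiral); PPh3 trans, H2O trans; PPh3 cis, H2O trans.
Of these, 2 lack any improper symmetry element and so occur as enantiomeric pairs, giving 6 + 2 = 8 stereoisomers in total.

yes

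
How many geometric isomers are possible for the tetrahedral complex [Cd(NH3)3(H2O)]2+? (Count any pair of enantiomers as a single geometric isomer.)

All four vertices of a tetrahedron are equivalent and mutually adjacent, so cis/trans isomerism cannot arise.
Only one geometric arrangement is possible.

1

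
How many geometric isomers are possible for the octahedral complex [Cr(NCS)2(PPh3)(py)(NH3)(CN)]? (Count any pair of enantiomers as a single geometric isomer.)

Placing the ligands in turn and identifying arrangements related by rotation or reflection leaves 9 distinct geometric isomers.

9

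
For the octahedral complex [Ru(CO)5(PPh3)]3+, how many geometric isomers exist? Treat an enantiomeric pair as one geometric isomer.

1

Only one geometric arrangement is possible.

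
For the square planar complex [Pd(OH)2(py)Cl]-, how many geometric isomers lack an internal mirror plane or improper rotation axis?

In a square planar complex each vertex has one trans partner and two cis neighbours.
The distinct arrangements are (2 in all): OH cis; OH trans.
Each arrangement has an internal mirror plane or centre of symmetry, so none is chiral.

0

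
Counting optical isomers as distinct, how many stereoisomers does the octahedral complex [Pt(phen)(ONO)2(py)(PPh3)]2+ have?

6

Each phen is bidentate and must span two cis positions.
The distinct arrangements are (4 in all): ONO trans; ONO cis (3 arrangements, 2 chiral).
Of these, 2 lack any improper symmetry element and so occur as enantiomeric pairs, giving 4 + 2 = 6 stereoisomers in total.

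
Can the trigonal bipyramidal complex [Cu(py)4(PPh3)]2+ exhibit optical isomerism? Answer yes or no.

Systematic placement gives 2 geometric isomers: PPh3 axial; PPh3 equatorial.
Each arrangement has an internal mirror plane or centre of symmetry, so none is chiral.

no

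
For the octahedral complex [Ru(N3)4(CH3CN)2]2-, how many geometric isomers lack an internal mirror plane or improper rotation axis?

0

Systematic placement gives 2 geometric isomers: CH3CN trans; CH3CN cis.
Each arrangement has an internal mirror plane or centre of symmetry, so none is chiral.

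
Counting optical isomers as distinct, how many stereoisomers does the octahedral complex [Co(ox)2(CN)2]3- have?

3

Each ox is bidentate and must span two cis positions.
There are 2 geometric isomers: CN trans; CN cis (chiral).
One of these lacks any improper symmetry element and so occurs as an enantiomeric pair, giving 2 + 1 = 3 stereoisomers in total.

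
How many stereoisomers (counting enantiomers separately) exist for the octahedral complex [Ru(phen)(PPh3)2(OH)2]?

Each phen is bidentate and must span two cis positions.
There are 3 geometric isomers: PPh3 cis, OH trans; PPh3 cis, OH cis (chiral); PPh3 trans, OH cis.
One of these lacks any improper symmetry element and so occurs as an enantiomeric pair, giving 3 + 1 = 4 stereoisomers in total.

4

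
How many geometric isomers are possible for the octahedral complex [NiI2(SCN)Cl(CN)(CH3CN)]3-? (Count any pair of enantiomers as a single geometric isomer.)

9

The six octahedral sites form three mutually perpendicular trans pairs.
Placing the ligands in turn and identifying arrangements related by rotation or reflection leaves 9 distinct geometric isomers.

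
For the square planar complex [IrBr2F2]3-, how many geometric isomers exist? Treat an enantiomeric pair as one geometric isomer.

Working through the distinct placements yields 2 geometric isomers: Br cis; Br trans.

2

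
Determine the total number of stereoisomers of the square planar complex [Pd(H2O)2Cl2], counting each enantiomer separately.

A square has two trans pairs of vertices; adjacent vertices are cis.
There are 2 geometric isomers: H2O cis; H2O trans.
Each arrangement has an internal mirror plane or centre of symmetry, so none is chiral.

2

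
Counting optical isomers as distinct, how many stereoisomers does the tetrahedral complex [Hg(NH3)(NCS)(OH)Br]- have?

All four vertices of a tetrahedron are equivalent and mutually adjacent, so cis/trans isomerism cannot arise.
Only one geometric arrangement is possible; it has no improper symmetry element, so it exists as a pair of enantiomers (2 stereoisomers).

2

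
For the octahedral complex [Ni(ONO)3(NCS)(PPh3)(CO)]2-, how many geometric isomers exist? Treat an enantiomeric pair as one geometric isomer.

4

In an octahedral complex each vertex has one trans partner and four cis neighbours.
Systematic placement gives 4 geometric isomers: ONO mer (3 arrangements); ONO fac (chiral).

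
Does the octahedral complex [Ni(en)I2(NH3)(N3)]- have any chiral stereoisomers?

yes

An octahedron has six vertices in three trans pairs; every non-trans pair is cis.
Each en is bidentate and must span two cis positions.
There are 4 geometric isomers: I trans; I cis (3 arrangements, 2 chiral).
Of these, 2 lack any improper symmetry element and so occur as enantiomeric pairs, giving 4 + 2 = 6 stereoisomers in total.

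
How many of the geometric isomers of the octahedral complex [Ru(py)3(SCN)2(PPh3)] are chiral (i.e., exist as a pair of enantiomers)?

0

In an octahedral complex each vertex has one trans partner and four cis neighbours.
The distinct arrangements are (3 in all): py mer, SCN cis; py mer, SCN trans; py fac, SCN cis.
Each arrangement has an internal mirror plane or centre of symmetry, so none is chiral.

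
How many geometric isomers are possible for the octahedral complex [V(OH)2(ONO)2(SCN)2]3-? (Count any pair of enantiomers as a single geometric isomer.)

The six octahedral sites form three mutually perpendicular trans pairs.
Systematic placement gives 5 geometric isomers: OH trans, ONO trans, SCN trans; OH trans, ONO cis, SCN cis; OH cis, ONO cis, SCN trans; OH cis, ONO cis, SCN cis (chiral); OH cis, ONO trans, SCN cis.

5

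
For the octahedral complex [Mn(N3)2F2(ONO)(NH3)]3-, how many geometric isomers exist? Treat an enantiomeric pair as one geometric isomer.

There are 6 geometric isomers: N3 trans, F trans; N3 cis, F trans; N3 cis, F cis (3 arrangements, 2 chiral); N3 trans, F cis.

6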